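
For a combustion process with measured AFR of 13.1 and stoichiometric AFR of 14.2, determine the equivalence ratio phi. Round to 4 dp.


phi = AFR_stoich / AFR_actual
phi = 14.2 / 13.1 = 1.0840


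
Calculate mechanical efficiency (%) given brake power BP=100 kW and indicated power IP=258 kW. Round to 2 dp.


eta_mech = (BP / IP) * 100
Ratio = 100 / 258 = 0.3876
eta_mech = 0.3876 * 100 = 38.76%


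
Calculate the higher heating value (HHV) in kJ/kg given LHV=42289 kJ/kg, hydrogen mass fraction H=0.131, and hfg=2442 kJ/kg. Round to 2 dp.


HHV = LHV + hfg * 9 * H
Water addition = 2442 * 9 * 0.131 = 2879.118 kJ/kg
HHV = 42289 + 2879.118 = 45168.12 kJ/kg


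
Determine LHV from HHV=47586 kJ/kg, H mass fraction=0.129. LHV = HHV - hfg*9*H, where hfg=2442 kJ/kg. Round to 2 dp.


LHV = HHV - hfg * 9 * H
Water correction = 2442 * 9 * 0.129 = 2835.162 kJ/kg
LHV = 47586 - 2835.162 = 44750.84 kJ/kg


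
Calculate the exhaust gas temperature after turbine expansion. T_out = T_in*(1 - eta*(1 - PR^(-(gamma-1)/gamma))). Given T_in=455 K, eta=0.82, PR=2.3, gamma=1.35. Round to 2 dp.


T_out = T_in * (1 - eta * (1 - PR^(-(gamma-1)/gamma)))
Exponent = -(1.35-1)/1.35 = -0.25925926
PR^exp = 2.3^(-0.25925926) = 0.80578413
Factor = 1 - 0.82*(1 - 0.80578413) = 0.84074299
T_out = 455 * 0.84074299 = 382.54 K


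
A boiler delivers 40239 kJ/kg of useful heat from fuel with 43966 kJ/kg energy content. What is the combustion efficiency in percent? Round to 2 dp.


Efficiency = (Q_useful / Q_fuel) * 100
Efficiency = (40239 / 43966) * 100
Efficiency = 0.9152 * 100 = 91.52%


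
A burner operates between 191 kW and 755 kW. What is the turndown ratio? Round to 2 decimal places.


TDR = Q_max / Q_min
TDR = 755 / 191 = 3.95


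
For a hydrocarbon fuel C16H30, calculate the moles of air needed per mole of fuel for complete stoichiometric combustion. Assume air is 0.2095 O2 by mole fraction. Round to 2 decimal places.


Balanced combustion: C16H30 + 23.5 O2 -> 16 CO2 + 15 H2O
O2 needed = C + H/4 = 16 + 30/4 = 23.50 moles
Air moles = O2 / 0.2095 = 23.50 / 0.2095 = 112.17 moles air


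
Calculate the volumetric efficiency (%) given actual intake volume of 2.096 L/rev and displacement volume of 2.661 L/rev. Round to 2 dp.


eta_v = (V_actual / V_disp) * 100
Ratio = 2.096 / 2.661 = 0.7877
eta_v = 0.7877 * 100 = 78.77%


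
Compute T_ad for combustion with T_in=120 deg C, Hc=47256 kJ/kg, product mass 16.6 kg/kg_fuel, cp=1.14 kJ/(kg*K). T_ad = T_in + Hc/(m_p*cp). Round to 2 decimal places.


T_ad = T_in + Hc / (m_p * cp)
Denominator = 16.6 * 1.14 = 18.9240
Temperature rise = 47256 / 18.9240 = 2497.15 K
T_ad = 120 + 2497.15 = 2617.15 deg C


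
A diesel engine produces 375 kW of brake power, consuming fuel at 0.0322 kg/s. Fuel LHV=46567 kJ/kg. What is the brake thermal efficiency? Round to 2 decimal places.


eta_BTE = (BP / (mf * LHV)) * 100
Denominator = 0.0322 * 46567 = 1499.4574 kW
eta_BTE = (375 / 1499.4574) * 100 = 25.01%


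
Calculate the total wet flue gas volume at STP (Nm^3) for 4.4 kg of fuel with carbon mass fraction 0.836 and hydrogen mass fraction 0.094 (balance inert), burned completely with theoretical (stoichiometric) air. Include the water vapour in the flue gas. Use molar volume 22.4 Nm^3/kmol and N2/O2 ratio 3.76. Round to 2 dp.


Per kg fuel: CO2 = (C/12 kmol)*22.4 = (0.836/12)*22.4 = 1.56053 Nm^3
Per kg fuel: H2O = (H/2 kmol)*22.4 = (0.094/2)*22.4 = 1.05280 Nm^3
O2 needed per kg fuel = C/12 + H/4 = 0.836/12 + 0.094/4 = 0.09316667 kmol
Per kg fuel: N2 = O2*3.76*22.4 = 0.09316667*3.76*22.4 = 7.84687 Nm^3
Total per kg = 1.56053 + 1.05280 + 7.84687 = 10.46020 Nm^3
Total = 10.46020 * 4.4 = 46.02 Nm^3


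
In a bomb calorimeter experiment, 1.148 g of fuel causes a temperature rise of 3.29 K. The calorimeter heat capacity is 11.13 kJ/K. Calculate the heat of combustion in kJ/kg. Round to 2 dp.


Hc = C_cal * delta_T / m_fuel
Q_released = 11.13 * 3.29 = 36.6177 kJ
m_fuel = 1.148 g = 1.148/1000 kg = 0.001148 kg
Hc = 36.6177 / 0.001148 = 31896.95 kJ/kg


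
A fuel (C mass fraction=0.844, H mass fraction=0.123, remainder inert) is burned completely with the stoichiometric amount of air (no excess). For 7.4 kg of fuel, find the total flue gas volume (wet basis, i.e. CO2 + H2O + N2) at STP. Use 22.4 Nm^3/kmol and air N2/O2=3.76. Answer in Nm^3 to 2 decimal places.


Per kg fuel: CO2 = (C/12 kmol)*22.4 = (0.844/12)*22.4 = 1.57547 Nm^3
Per kg fuel: H2O = (H/2 kmol)*22.4 = (0.123/2)*22.4 = 1.37760 Nm^3
O2 needed per kg fuel = C/12 + H/4 = 0.844/12 + 0.123/4 = 0.10108333 kmol
Per kg fuel: N2 = O2*3.76*22.4 = 0.10108333*3.76*22.4 = 8.51364 Nm^3
Total per kg = 1.57547 + 1.37760 + 8.51364 = 11.46671 Nm^3
Total = 11.46671 * 7.4 = 84.85 Nm^3


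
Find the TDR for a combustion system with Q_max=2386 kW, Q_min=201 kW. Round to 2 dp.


TDR = Q_max / Q_min
TDR = 2386 / 201 = 11.87


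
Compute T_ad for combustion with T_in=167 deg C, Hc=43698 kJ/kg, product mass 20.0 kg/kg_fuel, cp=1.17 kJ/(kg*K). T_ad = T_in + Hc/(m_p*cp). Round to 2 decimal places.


T_ad = T_in + Hc / (m_p * cp)
Denominator = 20.0 * 1.17 = 23.4000
Temperature rise = 43698 / 23.4000 = 1867.44 K
T_ad = 167 + 1867.44 = 2034.44 deg C


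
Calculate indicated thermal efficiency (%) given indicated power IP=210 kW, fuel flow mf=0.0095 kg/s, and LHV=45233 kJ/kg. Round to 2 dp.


eta_ith = (IP / (mf * LHV)) * 100
Denominator = 0.0095 * 45233 = 429.7135 kW
eta_ith = (210 / 429.7135) * 100 = 48.87%


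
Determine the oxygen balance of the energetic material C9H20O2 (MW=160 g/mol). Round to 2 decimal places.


OB = -1600 * (2C + H/2 - O) / MW
Inner = 2*9 + 20/2 - 2 = 26.00
OB = -1600 * 26.00 / 160 = -260.00%


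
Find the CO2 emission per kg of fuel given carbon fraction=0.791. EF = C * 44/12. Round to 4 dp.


EF = C_frac * (M_CO2 / M_C)
EF = 0.791 * (44/12)
EF = 0.791 * 3.666667 = 2.9003 kg_CO2/kg_fuel


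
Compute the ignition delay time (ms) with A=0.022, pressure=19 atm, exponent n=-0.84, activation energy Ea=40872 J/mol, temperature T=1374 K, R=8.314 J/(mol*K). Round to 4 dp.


tau = A * P^n * exp(Ea/(R*T))
P^n = 19^(-0.84) = 0.08430377
Ea/(R*T) = 40872/(8.314*1374) = 3.577908
exp(Ea/(R*T)) = 35.798562
tau = 0.022 * 0.08430377 * 35.798562 = 0.0664 ms


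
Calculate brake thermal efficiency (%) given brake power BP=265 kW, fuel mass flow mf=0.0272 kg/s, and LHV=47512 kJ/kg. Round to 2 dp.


eta_BTE = (BP / (mf * LHV)) * 100
Denominator = 0.0272 * 47512 = 1292.3264 kW
eta_BTE = (265 / 1292.3264) * 100 = 20.51%


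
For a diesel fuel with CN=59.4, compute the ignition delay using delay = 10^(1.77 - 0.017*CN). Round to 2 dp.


delay = 10^(1.77 - 0.017*CN)
Exponent = 1.77 - 0.017*59.4 = 0.7602
delay = 10^0.7602 = 5.76 ms


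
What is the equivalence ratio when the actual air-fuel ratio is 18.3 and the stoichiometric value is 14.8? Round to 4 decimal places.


phi = AFR_stoich / AFR_actual
phi = 14.8 / 18.3 = 0.8087


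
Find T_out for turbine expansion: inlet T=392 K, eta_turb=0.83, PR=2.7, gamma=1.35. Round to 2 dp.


T_out = T_in * (1 - eta * (1 - PR^(-(gamma-1)/gamma)))
Exponent = -(1.35-1)/1.35 = -0.25925926
PR^exp = 2.7^(-0.25925926) = 0.77297411
Factor = 1 - 0.83*(1 - 0.77297411) = 0.81156851
T_out = 392 * 0.81156851 = 318.13 K


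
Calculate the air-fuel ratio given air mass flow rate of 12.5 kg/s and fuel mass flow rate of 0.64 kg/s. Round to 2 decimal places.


AFR = m_air / m_fuel
AFR = 12.5 / 0.64 = 19.53


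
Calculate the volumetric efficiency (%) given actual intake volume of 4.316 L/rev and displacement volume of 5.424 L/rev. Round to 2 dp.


eta_v = (V_actual / V_disp) * 100
Ratio = 4.316 / 5.424 = 0.7957
eta_v = 0.7957 * 100 = 79.57%


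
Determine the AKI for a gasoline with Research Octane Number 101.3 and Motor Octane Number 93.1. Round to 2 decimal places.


AKI = (RON + MON) / 2
AKI = (101.3 + 93.1) / 2
AKI = 194.4 / 2 = 97.20


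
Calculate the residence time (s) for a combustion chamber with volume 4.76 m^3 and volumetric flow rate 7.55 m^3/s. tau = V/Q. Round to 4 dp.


tau = V / Q_flow
tau = 4.76 / 7.55 = 0.6305 s


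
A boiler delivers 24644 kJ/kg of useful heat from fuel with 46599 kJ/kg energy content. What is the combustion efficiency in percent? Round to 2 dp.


Efficiency = (Q_useful / Q_fuel) * 100
Efficiency = (24644 / 46599) * 100
Efficiency = 0.5289 * 100 = 52.89%


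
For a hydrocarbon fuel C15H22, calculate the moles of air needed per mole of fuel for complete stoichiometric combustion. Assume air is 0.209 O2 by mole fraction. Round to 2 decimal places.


Balanced combustion: C15H22 + 20.5 O2 -> 15 CO2 + 11 H2O
O2 needed = C + H/4 = 15 + 22/4 = 20.50 moles
Air moles = O2 / 0.209 = 20.50 / 0.209 = 98.09 moles air


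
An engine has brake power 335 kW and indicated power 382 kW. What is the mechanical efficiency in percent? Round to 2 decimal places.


eta_mech = (BP / IP) * 100
Ratio = 335 / 382 = 0.8770
eta_mech = 0.8770 * 100 = 87.70%


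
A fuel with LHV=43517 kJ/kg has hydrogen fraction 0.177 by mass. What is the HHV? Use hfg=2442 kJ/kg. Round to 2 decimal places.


HHV = LHV + hfg * 9 * H
Water addition = 2442 * 9 * 0.177 = 3890.106 kJ/kg
HHV = 43517 + 3890.106 = 47407.11 kJ/kg


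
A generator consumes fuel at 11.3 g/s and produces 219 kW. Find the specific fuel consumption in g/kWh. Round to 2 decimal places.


SFC = (mf / BP) * 3600
Rate = 11.3 / 219 = 0.051598 g/(s*kW)
SFC = 0.051598 * 3600 = 185.75 g/kWh


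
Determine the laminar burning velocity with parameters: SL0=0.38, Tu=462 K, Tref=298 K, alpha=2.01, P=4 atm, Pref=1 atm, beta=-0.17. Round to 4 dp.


SL = SL0 * (Tu/Tref)^alpha * (P/Pref)^beta
T ratio = 462/298 = 1.55033557
(T ratio)^alpha = 1.55033557^2.01 = 2.414102
(P/Pref)^beta = 4^(-0.17) = 0.790041
SL = 0.38 * 2.414102 * 0.790041 = 0.7248 m/s


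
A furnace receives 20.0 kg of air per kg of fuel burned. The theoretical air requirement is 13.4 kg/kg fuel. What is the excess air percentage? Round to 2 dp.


Excess air = actual - stoichiometric = 20.0 - 13.4 = 6.60 kg/kg fuel
Excess air % = (excess / stoich) * 100 = (6.60 / 13.4) * 100 = 49.25%


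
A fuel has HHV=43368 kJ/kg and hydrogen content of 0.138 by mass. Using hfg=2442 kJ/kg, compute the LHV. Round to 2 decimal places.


LHV = HHV - hfg * 9 * H
Water correction = 2442 * 9 * 0.138 = 3032.964 kJ/kg
LHV = 43368 - 3032.964 = 40335.04 kJ/kg


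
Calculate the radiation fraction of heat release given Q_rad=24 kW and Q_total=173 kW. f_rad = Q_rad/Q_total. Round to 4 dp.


f_rad = Q_rad / Q_total
f_rad = 24 / 173 = 0.1387


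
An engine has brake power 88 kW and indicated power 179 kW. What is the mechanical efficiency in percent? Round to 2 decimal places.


eta_mech = (BP / IP) * 100
Ratio = 88 / 179 = 0.4916
eta_mech = 0.4916 * 100 = 49.16%


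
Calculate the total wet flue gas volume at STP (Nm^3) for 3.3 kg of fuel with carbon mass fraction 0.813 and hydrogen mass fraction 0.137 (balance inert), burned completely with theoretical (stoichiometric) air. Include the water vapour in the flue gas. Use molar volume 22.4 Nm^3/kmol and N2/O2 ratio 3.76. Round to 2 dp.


Per kg fuel: CO2 = (C/12 kmol)*22.4 = (0.813/12)*22.4 = 1.51760 Nm^3
Per kg fuel: H2O = (H/2 kmol)*22.4 = (0.137/2)*22.4 = 1.53440 Nm^3
O2 needed per kg fuel = C/12 + H/4 = 0.813/12 + 0.137/4 = 0.10200000 kmol
Per kg fuel: N2 = O2*3.76*22.4 = 0.10200000*3.76*22.4 = 8.59085 Nm^3
Total per kg = 1.51760 + 1.53440 + 8.59085 = 11.64285 Nm^3
Total = 11.64285 * 3.3 = 38.42 Nm^3


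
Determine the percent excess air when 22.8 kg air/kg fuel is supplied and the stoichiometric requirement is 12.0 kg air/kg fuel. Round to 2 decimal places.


Excess air = actual - stoichiometric = 22.8 - 12.0 = 10.80 kg/kg fuel
Excess air % = (excess / stoich) * 100 = (10.80 / 12.0) * 100 = 90.00%


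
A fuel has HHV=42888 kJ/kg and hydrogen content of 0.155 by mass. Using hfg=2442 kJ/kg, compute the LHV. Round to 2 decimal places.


LHV = HHV - hfg * 9 * H
Water correction = 2442 * 9 * 0.155 = 3406.590 kJ/kg
LHV = 42888 - 3406.590 = 39481.41 kJ/kg


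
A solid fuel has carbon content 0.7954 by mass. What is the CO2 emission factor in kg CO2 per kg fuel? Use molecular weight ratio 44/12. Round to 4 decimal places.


EF = C_frac * (M_CO2 / M_C)
EF = 0.7954 * (44/12)
EF = 0.7954 * 3.666667 = 2.9165 kg_CO2/kg_fuel


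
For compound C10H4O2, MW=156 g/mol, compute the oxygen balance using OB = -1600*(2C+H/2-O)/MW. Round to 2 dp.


OB = -1600 * (2C + H/2 - O) / MW
Inner = 2*10 + 4/2 - 2 = 20.00
OB = -1600 * 20.00 / 156 = -205.13%


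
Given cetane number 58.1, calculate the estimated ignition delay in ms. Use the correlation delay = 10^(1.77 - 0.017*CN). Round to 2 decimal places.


delay = 10^(1.77 - 0.017*CN)
Exponent = 1.77 - 0.017*58.1 = 0.7823
delay = 10^0.7823 = 6.06 ms


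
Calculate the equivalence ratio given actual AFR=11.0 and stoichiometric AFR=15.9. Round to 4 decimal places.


phi = AFR_stoich / AFR_actual
phi = 15.9 / 11.0 = 1.4455


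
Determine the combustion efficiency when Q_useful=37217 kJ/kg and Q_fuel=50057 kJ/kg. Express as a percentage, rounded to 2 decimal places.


Efficiency = (Q_useful / Q_fuel) * 100
Efficiency = (37217 / 50057) * 100
Efficiency = 0.7435 * 100 = 74.35%


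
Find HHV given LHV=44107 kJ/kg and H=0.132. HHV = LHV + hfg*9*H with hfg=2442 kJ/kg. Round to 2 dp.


HHV = LHV + hfg * 9 * H
Water addition = 2442 * 9 * 0.132 = 2901.096 kJ/kg
HHV = 44107 + 2901.096 = 47008.10 kJ/kg


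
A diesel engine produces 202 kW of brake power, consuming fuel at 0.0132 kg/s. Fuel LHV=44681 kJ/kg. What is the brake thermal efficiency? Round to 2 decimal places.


eta_BTE = (BP / (mf * LHV)) * 100
Denominator = 0.0132 * 44681 = 589.7892 kW
eta_BTE = (202 / 589.7892) * 100 = 34.25%


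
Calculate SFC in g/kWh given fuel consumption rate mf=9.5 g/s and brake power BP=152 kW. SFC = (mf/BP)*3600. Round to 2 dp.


SFC = (mf / BP) * 3600
Rate = 9.5 / 152 = 0.062500 g/(s*kW)
SFC = 0.062500 * 3600 = 225.00 g/kWh


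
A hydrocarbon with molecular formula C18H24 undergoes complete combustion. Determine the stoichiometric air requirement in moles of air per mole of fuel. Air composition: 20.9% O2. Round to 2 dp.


Balanced combustion: C18H24 + 24 O2 -> 18 CO2 + 12 H2O
O2 needed = C + H/4 = 18 + 24/4 = 24.00 moles
Air moles = O2 / 0.209 = 24.00 / 0.209 = 114.83 moles air


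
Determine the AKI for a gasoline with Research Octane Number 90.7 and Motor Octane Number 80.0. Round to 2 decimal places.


AKI = (RON + MON) / 2
AKI = (90.7 + 80.0) / 2
AKI = 170.7 / 2 = 85.35


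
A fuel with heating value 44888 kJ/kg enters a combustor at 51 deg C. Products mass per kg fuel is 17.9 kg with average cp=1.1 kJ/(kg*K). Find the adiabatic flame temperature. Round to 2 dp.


T_ad = T_in + Hc / (m_p * cp)
Denominator = 17.9 * 1.1 = 19.6900
Temperature rise = 44888 / 19.6900 = 2279.74 K
T_ad = 51 + 2279.74 = 2330.74 deg C


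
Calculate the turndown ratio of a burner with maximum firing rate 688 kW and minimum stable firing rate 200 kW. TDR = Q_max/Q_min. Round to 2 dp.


TDR = Q_max / Q_min
TDR = 688 / 200 = 3.44


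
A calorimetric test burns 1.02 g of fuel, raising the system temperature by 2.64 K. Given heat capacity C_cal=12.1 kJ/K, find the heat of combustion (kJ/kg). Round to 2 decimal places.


Hc = C_cal * delta_T / m_fuel
Q_released = 12.1 * 2.64 = 31.9440 kJ
m_fuel = 1.02 g = 1.02/1000 kg = 0.001020 kg
Hc = 31.9440 / 0.001020 = 31317.65 kJ/kg


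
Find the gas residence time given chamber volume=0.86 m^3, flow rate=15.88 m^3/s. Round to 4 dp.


tau = V / Q_flow
tau = 0.86 / 15.88 = 0.0542 s


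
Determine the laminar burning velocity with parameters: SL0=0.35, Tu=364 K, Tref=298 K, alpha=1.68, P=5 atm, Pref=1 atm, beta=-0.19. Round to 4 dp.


SL = SL0 * (Tu/Tref)^alpha * (P/Pref)^beta
T ratio = 364/298 = 1.22147651
(T ratio)^alpha = 1.22147651^1.68 = 1.399481
(P/Pref)^beta = 5^(-0.19) = 0.736539
SL = 0.35 * 1.399481 * 0.736539 = 0.3608 m/s


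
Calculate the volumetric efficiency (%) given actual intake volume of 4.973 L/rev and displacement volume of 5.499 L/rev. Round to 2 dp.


eta_v = (V_actual / V_disp) * 100
Ratio = 4.973 / 5.499 = 0.9043
eta_v = 0.9043 * 100 = 90.43%


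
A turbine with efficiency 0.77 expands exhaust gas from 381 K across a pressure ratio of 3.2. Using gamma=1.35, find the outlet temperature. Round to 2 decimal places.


T_out = T_in * (1 - eta * (1 - PR^(-(gamma-1)/gamma)))
Exponent = -(1.35-1)/1.35 = -0.25925926
PR^exp = 3.2^(-0.25925926) = 0.73966521
Factor = 1 - 0.77*(1 - 0.73966521) = 0.79954221
T_out = 381 * 0.79954221 = 304.63 K


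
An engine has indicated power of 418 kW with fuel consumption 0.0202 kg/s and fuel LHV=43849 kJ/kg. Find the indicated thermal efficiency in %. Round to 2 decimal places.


eta_ith = (IP / (mf * LHV)) * 100
Denominator = 0.0202 * 43849 = 885.7498 kW
eta_ith = (418 / 885.7498) * 100 = 47.19%


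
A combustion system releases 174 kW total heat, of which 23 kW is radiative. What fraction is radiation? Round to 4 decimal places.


f_rad = Q_rad / Q_total
f_rad = 23 / 174 = 0.1322


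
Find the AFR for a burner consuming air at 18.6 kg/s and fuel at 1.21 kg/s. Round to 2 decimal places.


AFR = m_air / m_fuel
AFR = 18.6 / 1.21 = 15.37


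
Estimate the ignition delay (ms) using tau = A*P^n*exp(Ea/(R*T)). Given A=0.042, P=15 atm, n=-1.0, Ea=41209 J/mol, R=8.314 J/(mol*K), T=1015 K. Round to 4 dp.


tau = A * P^n * exp(Ea/(R*T))
P^n = 15^(-1.0) = 0.06666667
Ea/(R*T) = 41209/(8.314*1015) = 4.883329
exp(Ea/(R*T)) = 132.069635
tau = 0.042 * 0.06666667 * 132.069635 = 0.3698 ms


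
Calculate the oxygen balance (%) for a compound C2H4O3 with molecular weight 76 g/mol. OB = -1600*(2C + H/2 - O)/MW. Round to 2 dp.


OB = -1600 * (2C + H/2 - O) / MW
Inner = 2*2 + 4/2 - 3 = 3.00
OB = -1600 * 3.00 / 76 = -63.16%


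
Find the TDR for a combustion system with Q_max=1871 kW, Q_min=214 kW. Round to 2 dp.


TDR = Q_max / Q_min
TDR = 1871 / 214 = 8.74


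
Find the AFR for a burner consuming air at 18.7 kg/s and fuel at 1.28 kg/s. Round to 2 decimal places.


AFR = m_air / m_fuel
AFR = 18.7 / 1.28 = 14.61


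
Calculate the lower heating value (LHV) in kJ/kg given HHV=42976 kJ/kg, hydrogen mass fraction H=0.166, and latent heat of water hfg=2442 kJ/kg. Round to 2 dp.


LHV = HHV - hfg * 9 * H
Water correction = 2442 * 9 * 0.166 = 3648.348 kJ/kg
LHV = 42976 - 3648.348 = 39327.65 kJ/kg


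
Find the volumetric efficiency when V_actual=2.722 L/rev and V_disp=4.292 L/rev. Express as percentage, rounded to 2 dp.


eta_v = (V_actual / V_disp) * 100
Ratio = 2.722 / 4.292 = 0.6342
eta_v = 0.6342 * 100 = 63.42%


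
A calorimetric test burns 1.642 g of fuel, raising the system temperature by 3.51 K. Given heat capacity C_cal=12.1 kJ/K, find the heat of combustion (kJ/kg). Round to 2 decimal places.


Hc = C_cal * delta_T / m_fuel
Q_released = 12.1 * 3.51 = 42.4710 kJ
m_fuel = 1.642 g = 1.642/1000 kg = 0.001642 kg
Hc = 42.4710 / 0.001642 = 25865.41 kJ/kg


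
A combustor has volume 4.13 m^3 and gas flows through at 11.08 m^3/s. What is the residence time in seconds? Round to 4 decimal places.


tau = V / Q_flow
tau = 4.13 / 11.08 = 0.3727 s


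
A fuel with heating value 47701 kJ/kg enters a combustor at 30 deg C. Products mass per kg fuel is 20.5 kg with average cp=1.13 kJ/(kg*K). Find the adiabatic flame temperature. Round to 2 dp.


T_ad = T_in + Hc / (m_p * cp)
Denominator = 20.5 * 1.13 = 23.1650
Temperature rise = 47701 / 23.1650 = 2059.18 K
T_ad = 30 + 2059.18 = 2089.18 deg C


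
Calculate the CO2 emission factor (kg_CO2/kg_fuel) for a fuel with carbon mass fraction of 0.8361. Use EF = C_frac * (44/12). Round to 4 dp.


EF = C_frac * (M_CO2 / M_C)
EF = 0.8361 * (44/12)
EF = 0.8361 * 3.666667 = 3.0657 kg_CO2/kg_fuel


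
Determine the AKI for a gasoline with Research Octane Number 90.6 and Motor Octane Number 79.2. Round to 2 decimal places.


AKI = (RON + MON) / 2
AKI = (90.6 + 79.2) / 2
AKI = 169.8 / 2 = 84.90


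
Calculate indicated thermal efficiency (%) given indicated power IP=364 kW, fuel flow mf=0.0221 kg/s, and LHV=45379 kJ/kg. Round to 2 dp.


eta_ith = (IP / (mf * LHV)) * 100
Denominator = 0.0221 * 45379 = 1002.8759 kW
eta_ith = (364 / 1002.8759) * 100 = 36.30%


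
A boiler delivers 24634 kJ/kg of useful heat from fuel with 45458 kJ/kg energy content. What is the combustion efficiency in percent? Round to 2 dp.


Efficiency = (Q_useful / Q_fuel) * 100
Efficiency = (24634 / 45458) * 100
Efficiency = 0.5419 * 100 = 54.19%


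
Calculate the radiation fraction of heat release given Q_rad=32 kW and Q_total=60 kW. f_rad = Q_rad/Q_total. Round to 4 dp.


f_rad = Q_rad / Q_total
f_rad = 32 / 60 = 0.5333


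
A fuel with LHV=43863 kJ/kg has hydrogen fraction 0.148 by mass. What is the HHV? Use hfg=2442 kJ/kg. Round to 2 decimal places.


HHV = LHV + hfg * 9 * H
Water addition = 2442 * 9 * 0.148 = 3252.744 kJ/kg
HHV = 43863 + 3252.744 = 47115.74 kJ/kg


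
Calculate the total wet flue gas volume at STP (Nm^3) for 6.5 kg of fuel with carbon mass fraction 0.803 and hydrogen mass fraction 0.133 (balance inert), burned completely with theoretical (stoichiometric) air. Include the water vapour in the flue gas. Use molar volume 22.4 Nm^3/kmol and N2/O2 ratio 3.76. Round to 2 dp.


Per kg fuel: CO2 = (C/12 kmol)*22.4 = (0.803/12)*22.4 = 1.49893 Nm^3
Per kg fuel: H2O = (H/2 kmol)*22.4 = (0.133/2)*22.4 = 1.48960 Nm^3
O2 needed per kg fuel = C/12 + H/4 = 0.803/12 + 0.133/4 = 0.10016667 kmol
Per kg fuel: N2 = O2*3.76*22.4 = 0.10016667*3.76*22.4 = 8.43644 Nm^3
Total per kg = 1.49893 + 1.48960 + 8.43644 = 11.42497 Nm^3
Total = 11.42497 * 6.5 = 74.26 Nm^3


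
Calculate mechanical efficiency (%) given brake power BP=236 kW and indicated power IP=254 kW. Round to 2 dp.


eta_mech = (BP / IP) * 100
Ratio = 236 / 254 = 0.9291
eta_mech = 0.9291 * 100 = 92.91%


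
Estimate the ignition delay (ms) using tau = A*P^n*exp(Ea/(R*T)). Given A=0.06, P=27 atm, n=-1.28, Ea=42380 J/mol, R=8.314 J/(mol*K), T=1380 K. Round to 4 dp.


tau = A * P^n * exp(Ea/(R*T))
P^n = 27^(-1.28) = 0.01471819
Ea/(R*T) = 42380/(8.314*1380) = 3.693787
exp(Ea/(R*T)) = 40.196783
tau = 0.06 * 0.01471819 * 40.196783 = 0.0355 ms


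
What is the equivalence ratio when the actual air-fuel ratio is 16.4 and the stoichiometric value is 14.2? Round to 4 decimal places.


phi = AFR_stoich / AFR_actual
phi = 14.2 / 16.4 = 0.8659


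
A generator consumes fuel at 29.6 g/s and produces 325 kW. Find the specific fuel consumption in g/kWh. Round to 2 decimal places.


SFC = (mf / BP) * 3600
Rate = 29.6 / 325 = 0.091077 g/(s*kW)
SFC = 0.091077 * 3600 = 327.88 g/kWh


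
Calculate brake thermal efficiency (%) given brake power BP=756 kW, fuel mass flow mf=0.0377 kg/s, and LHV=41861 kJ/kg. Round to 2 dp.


eta_BTE = (BP / (mf * LHV)) * 100
Denominator = 0.0377 * 41861 = 1578.1597 kW
eta_BTE = (756 / 1578.1597) * 100 = 47.90%


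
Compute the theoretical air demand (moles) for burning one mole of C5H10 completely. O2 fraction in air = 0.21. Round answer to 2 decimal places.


Balanced combustion: C5H10 + 7.5 O2 -> 5 CO2 + 5 H2O
O2 needed = C + H/4 = 5 + 10/4 = 7.50 moles
Air moles = O2 / 0.21 = 7.50 / 0.21 = 35.71 moles air


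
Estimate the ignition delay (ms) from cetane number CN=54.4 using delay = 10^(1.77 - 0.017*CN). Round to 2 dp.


delay = 10^(1.77 - 0.017*CN)
Exponent = 1.77 - 0.017*54.4 = 0.8452
delay = 10^0.8452 = 7.00 ms


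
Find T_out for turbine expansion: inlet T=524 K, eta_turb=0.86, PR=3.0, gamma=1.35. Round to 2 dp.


T_out = T_in * (1 - eta * (1 - PR^(-(gamma-1)/gamma)))
Exponent = -(1.35-1)/1.35 = -0.25925926
PR^exp = 3.0^(-0.25925926) = 0.75214556
Factor = 1 - 0.86*(1 - 0.75214556) = 0.78684518
T_out = 524 * 0.78684518 = 412.31 K


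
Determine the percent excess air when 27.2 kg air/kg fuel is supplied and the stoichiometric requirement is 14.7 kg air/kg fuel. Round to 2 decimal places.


Excess air = actual - stoichiometric = 27.2 - 14.7 = 12.50 kg/kg fuel
Excess air % = (excess / stoich) * 100 = (12.50 / 14.7) * 100 = 85.03%


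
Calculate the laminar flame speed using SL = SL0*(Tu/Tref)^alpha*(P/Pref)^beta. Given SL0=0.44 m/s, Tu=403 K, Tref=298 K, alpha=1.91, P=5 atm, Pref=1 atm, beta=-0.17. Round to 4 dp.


SL = SL0 * (Tu/Tref)^alpha * (P/Pref)^beta
T ratio = 403/298 = 1.35234899
(T ratio)^alpha = 1.35234899^1.91 = 1.779834
(P/Pref)^beta = 5^(-0.17) = 0.760633
SL = 0.44 * 1.779834 * 0.760633 = 0.5957 m/s


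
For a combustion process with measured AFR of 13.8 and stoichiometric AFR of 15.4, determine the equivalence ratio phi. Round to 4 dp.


phi = AFR_stoich / AFR_actual
phi = 15.4 / 13.8 = 1.1159


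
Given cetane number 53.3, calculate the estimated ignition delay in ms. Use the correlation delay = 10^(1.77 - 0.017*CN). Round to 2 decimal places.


delay = 10^(1.77 - 0.017*CN)
Exponent = 1.77 - 0.017*53.3 = 0.8639
delay = 10^0.8639 = 7.31 ms


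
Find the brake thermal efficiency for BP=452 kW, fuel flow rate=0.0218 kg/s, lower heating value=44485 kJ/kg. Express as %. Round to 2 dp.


eta_BTE = (BP / (mf * LHV)) * 100
Denominator = 0.0218 * 44485 = 969.7730 kW
eta_BTE = (452 / 969.7730) * 100 = 46.61%


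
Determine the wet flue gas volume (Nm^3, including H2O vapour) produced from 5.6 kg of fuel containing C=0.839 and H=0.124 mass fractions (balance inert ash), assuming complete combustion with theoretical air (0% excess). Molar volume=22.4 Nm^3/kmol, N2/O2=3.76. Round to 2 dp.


Per kg fuel: CO2 = (C/12 kmol)*22.4 = (0.839/12)*22.4 = 1.56613 Nm^3
Per kg fuel: H2O = (H/2 kmol)*22.4 = (0.124/2)*22.4 = 1.38880 Nm^3
O2 needed per kg fuel = C/12 + H/4 = 0.839/12 + 0.124/4 = 0.10091667 kmol
Per kg fuel: N2 = O2*3.76*22.4 = 0.10091667*3.76*22.4 = 8.49961 Nm^3
Total per kg = 1.56613 + 1.38880 + 8.49961 = 11.45454 Nm^3
Total = 11.45454 * 5.6 = 64.15 Nm^3


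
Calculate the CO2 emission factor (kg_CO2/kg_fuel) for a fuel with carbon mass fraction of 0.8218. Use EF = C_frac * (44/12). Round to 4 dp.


EF = C_frac * (M_CO2 / M_C)
EF = 0.8218 * (44/12)
EF = 0.8218 * 3.666667 = 3.0133 kg_CO2/kg_fuel


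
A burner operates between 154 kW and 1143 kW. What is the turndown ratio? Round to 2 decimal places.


TDR = Q_max / Q_min
TDR = 1143 / 154 = 7.42


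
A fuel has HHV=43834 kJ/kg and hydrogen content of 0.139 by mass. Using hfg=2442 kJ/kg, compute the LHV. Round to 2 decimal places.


LHV = HHV - hfg * 9 * H
Water correction = 2442 * 9 * 0.139 = 3054.942 kJ/kg
LHV = 43834 - 3054.942 = 40779.06 kJ/kg


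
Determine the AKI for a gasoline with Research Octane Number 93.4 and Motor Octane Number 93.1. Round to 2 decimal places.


AKI = (RON + MON) / 2
AKI = (93.4 + 93.1) / 2
AKI = 186.5 / 2 = 93.25


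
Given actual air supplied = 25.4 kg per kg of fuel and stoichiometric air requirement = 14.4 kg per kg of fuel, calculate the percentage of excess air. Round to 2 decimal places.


Excess air = actual - stoichiometric = 25.4 - 14.4 = 11.00 kg/kg fuel
Excess air % = (excess / stoich) * 100 = (11.00 / 14.4) * 100 = 76.39%


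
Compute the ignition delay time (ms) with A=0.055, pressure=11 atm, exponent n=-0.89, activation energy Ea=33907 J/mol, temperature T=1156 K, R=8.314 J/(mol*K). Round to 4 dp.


tau = A * P^n * exp(Ea/(R*T))
P^n = 11^(-0.89) = 0.11834789
Ea/(R*T) = 33907/(8.314*1156) = 3.527943
exp(Ea/(R*T)) = 34.053834
tau = 0.055 * 0.11834789 * 34.053834 = 0.2217 ms


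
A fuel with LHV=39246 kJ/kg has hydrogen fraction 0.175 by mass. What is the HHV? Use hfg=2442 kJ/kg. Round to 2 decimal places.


HHV = LHV + hfg * 9 * H
Water addition = 2442 * 9 * 0.175 = 3846.150 kJ/kg
HHV = 39246 + 3846.150 = 43092.15 kJ/kg


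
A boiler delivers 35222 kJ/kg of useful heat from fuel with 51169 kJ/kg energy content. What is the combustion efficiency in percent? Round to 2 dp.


Efficiency = (Q_useful / Q_fuel) * 100
Efficiency = (35222 / 51169) * 100
Efficiency = 0.6883 * 100 = 68.83%


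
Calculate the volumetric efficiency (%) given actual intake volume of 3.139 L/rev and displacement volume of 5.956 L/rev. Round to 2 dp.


eta_v = (V_actual / V_disp) * 100
Ratio = 3.139 / 5.956 = 0.5270
eta_v = 0.5270 * 100 = 52.70%


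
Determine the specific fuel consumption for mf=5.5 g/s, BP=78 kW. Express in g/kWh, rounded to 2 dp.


SFC = (mf / BP) * 3600
Rate = 5.5 / 78 = 0.070513 g/(s*kW)
SFC = 0.070513 * 3600 = 253.85 g/kWh


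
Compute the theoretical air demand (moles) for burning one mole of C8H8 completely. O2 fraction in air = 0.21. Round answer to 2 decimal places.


Balanced combustion: C8H8 + 10 O2 -> 8 CO2 + 4 H2O
O2 needed = C + H/4 = 8 + 8/4 = 10.00 moles
Air moles = O2 / 0.21 = 10.00 / 0.21 = 47.62 moles air


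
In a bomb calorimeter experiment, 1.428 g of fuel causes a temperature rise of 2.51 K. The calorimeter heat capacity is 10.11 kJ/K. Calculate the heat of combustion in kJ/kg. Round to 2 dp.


Hc = C_cal * delta_T / m_fuel
Q_released = 10.11 * 2.51 = 25.3761 kJ
m_fuel = 1.428 g = 1.428/1000 kg = 0.001428 kg
Hc = 25.3761 / 0.001428 = 17770.38 kJ/kg


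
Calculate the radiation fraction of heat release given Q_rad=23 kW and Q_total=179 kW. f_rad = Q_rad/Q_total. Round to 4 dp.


f_rad = Q_rad / Q_total
f_rad = 23 / 179 = 0.1285


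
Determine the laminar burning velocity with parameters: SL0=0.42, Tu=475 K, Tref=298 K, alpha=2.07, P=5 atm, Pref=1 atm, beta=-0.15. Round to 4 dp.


SL = SL0 * (Tu/Tref)^alpha * (P/Pref)^beta
T ratio = 475/298 = 1.59395973
(T ratio)^alpha = 1.59395973^2.07 = 2.624993
(P/Pref)^beta = 5^(-0.15) = 0.785515
SL = 0.42 * 2.624993 * 0.785515 = 0.8660 m/s


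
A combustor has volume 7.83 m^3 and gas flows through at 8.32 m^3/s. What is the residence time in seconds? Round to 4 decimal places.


tau = V / Q_flow
tau = 7.83 / 8.32 = 0.9411 s


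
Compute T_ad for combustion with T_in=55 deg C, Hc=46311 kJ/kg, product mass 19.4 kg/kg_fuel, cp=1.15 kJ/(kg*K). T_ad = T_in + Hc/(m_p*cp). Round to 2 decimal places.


T_ad = T_in + Hc / (m_p * cp)
Denominator = 19.4 * 1.15 = 22.3100
Temperature rise = 46311 / 22.3100 = 2075.80 K
T_ad = 55 + 2075.80 = 2130.80 deg C


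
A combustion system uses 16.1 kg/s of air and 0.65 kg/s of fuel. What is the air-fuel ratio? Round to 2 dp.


AFR = m_air / m_fuel
AFR = 16.1 / 0.65 = 24.77


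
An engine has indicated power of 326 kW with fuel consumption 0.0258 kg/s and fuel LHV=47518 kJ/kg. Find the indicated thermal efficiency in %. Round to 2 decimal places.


eta_ith = (IP / (mf * LHV)) * 100
Denominator = 0.0258 * 47518 = 1225.9644 kW
eta_ith = (326 / 1225.9644) * 100 = 26.59%


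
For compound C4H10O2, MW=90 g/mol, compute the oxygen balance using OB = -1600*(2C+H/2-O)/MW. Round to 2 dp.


OB = -1600 * (2C + H/2 - O) / MW
Inner = 2*4 + 10/2 - 2 = 11.00
OB = -1600 * 11.00 / 90 = -195.56%


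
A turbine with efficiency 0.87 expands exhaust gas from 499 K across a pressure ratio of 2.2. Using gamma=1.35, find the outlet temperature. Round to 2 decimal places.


T_out = T_in * (1 - eta * (1 - PR^(-(gamma-1)/gamma)))
Exponent = -(1.35-1)/1.35 = -0.25925926
PR^exp = 2.2^(-0.25925926) = 0.81512413
Factor = 1 - 0.87*(1 - 0.81512413) = 0.83915799
T_out = 499 * 0.83915799 = 418.74 K


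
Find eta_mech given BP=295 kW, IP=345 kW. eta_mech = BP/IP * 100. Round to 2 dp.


eta_mech = (BP / IP) * 100
Ratio = 295 / 345 = 0.8551
eta_mech = 0.8551 * 100 = 85.51%


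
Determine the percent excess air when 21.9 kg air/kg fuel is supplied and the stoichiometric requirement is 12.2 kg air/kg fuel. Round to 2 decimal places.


Excess air = actual - stoichiometric = 21.9 - 12.2 = 9.70 kg/kg fuel
Excess air % = (excess / stoich) * 100 = (9.70 / 12.2) * 100 = 79.51%


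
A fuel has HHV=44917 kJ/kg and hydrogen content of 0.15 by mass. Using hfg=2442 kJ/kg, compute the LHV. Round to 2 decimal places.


LHV = HHV - hfg * 9 * H
Water correction = 2442 * 9 * 0.15 = 3296.700 kJ/kg
LHV = 44917 - 3296.700 = 41620.30 kJ/kg


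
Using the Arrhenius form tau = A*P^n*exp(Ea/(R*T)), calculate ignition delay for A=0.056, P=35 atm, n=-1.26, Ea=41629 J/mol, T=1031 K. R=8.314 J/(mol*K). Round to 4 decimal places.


tau = A * P^n * exp(Ea/(R*T))
P^n = 35^(-1.26) = 0.01133638
Ea/(R*T) = 41629/(8.314*1031) = 4.856544
exp(Ea/(R*T)) = 128.579014
tau = 0.056 * 0.01133638 * 128.579014 = 0.0816 ms


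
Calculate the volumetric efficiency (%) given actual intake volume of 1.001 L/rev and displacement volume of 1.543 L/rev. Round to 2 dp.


eta_v = (V_actual / V_disp) * 100
Ratio = 1.001 / 1.543 = 0.6487
eta_v = 0.6487 * 100 = 64.87%


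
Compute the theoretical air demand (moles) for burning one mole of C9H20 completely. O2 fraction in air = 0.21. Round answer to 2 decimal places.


Balanced combustion: C9H20 + 14 O2 -> 9 CO2 + 10 H2O
O2 needed = C + H/4 = 9 + 20/4 = 14.00 moles
Air moles = O2 / 0.21 = 14.00 / 0.21 = 66.67 moles air


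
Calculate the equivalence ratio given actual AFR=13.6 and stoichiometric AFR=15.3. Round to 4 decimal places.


phi = AFR_stoich / AFR_actual
phi = 15.3 / 13.6 = 1.1250


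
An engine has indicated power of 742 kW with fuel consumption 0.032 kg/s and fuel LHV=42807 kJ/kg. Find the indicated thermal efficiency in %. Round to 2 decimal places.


eta_ith = (IP / (mf * LHV)) * 100
Denominator = 0.032 * 42807 = 1369.8240 kW
eta_ith = (742 / 1369.8240) * 100 = 54.17%


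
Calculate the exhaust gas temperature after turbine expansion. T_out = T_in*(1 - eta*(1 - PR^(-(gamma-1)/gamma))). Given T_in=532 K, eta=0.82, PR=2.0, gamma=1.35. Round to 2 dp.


T_out = T_in * (1 - eta * (1 - PR^(-(gamma-1)/gamma)))
Exponent = -(1.35-1)/1.35 = -0.25925926
PR^exp = 2.0^(-0.25925926) = 0.83551680
Factor = 1 - 0.82*(1 - 0.83551680) = 0.86512378
T_out = 532 * 0.86512378 = 460.25 K


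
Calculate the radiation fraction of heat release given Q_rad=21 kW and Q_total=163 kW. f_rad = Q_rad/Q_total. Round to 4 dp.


f_rad = Q_rad / Q_total
f_rad = 21 / 163 = 0.1288


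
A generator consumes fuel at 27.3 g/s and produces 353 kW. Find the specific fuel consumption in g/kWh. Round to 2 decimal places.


SFC = (mf / BP) * 3600
Rate = 27.3 / 353 = 0.077337 g/(s*kW)
SFC = 0.077337 * 3600 = 278.41 g/kWh


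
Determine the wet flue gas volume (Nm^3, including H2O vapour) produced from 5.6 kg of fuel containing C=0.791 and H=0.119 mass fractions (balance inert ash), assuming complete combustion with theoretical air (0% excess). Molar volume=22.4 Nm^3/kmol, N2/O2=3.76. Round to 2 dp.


Per kg fuel: CO2 = (C/12 kmol)*22.4 = (0.791/12)*22.4 = 1.47653 Nm^3
Per kg fuel: H2O = (H/2 kmol)*22.4 = (0.119/2)*22.4 = 1.33280 Nm^3
O2 needed per kg fuel = C/12 + H/4 = 0.791/12 + 0.119/4 = 0.09566667 kmol
Per kg fuel: N2 = O2*3.76*22.4 = 0.09566667*3.76*22.4 = 8.05743 Nm^3
Total per kg = 1.47653 + 1.33280 + 8.05743 = 10.86676 Nm^3
Total = 10.86676 * 5.6 = 60.85 Nm^3


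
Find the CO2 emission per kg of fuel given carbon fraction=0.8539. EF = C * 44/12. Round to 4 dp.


EF = C_frac * (M_CO2 / M_C)
EF = 0.8539 * (44/12)
EF = 0.8539 * 3.666667 = 3.1310 kg_CO2/kg_fuel


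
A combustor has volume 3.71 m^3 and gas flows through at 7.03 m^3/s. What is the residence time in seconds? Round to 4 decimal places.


tau = V / Q_flow
tau = 3.71 / 7.03 = 0.5277 s


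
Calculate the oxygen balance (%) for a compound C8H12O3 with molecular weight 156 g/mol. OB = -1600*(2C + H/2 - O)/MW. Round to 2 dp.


OB = -1600 * (2C + H/2 - O) / MW
Inner = 2*8 + 12/2 - 3 = 19.00
OB = -1600 * 19.00 / 156 = -194.87%


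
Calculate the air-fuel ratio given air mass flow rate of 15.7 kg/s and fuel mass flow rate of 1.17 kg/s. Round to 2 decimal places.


AFR = m_air / m_fuel
AFR = 15.7 / 1.17 = 13.42


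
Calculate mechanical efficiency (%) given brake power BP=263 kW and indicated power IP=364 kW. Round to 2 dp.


eta_mech = (BP / IP) * 100
Ratio = 263 / 364 = 0.7225
eta_mech = 0.7225 * 100 = 72.25%


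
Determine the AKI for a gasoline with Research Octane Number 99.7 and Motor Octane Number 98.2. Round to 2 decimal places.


AKI = (RON + MON) / 2
AKI = (99.7 + 98.2) / 2
AKI = 197.9 / 2 = 98.95


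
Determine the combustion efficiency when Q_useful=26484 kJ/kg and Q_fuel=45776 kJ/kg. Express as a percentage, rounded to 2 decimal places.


Efficiency = (Q_useful / Q_fuel) * 100
Efficiency = (26484 / 45776) * 100
Efficiency = 0.5786 * 100 = 57.86%


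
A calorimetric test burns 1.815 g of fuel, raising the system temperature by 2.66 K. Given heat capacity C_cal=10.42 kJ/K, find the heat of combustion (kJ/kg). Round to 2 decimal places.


Hc = C_cal * delta_T / m_fuel
Q_released = 10.42 * 2.66 = 27.7172 kJ
m_fuel = 1.815 g = 1.815/1000 kg = 0.001815 kg
Hc = 27.7172 / 0.001815 = 15271.18 kJ/kg


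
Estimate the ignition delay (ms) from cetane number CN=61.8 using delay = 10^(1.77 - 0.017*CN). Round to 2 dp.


delay = 10^(1.77 - 0.017*CN)
Exponent = 1.77 - 0.017*61.8 = 0.7194
delay = 10^0.7194 = 5.24 ms


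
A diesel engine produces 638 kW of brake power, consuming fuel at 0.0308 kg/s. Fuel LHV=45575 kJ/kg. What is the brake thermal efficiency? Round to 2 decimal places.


eta_BTE = (BP / (mf * LHV)) * 100
Denominator = 0.0308 * 45575 = 1403.7100 kW
eta_BTE = (638 / 1403.7100) * 100 = 45.45%


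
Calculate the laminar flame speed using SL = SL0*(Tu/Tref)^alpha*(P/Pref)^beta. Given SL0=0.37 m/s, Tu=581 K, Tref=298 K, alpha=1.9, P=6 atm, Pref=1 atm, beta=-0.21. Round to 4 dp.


SL = SL0 * (Tu/Tref)^alpha * (P/Pref)^beta
T ratio = 581/298 = 1.94966443
(T ratio)^alpha = 1.94966443^1.9 = 3.555689
(P/Pref)^beta = 6^(-0.21) = 0.686417
SL = 0.37 * 3.555689 * 0.686417 = 0.9031 m/s


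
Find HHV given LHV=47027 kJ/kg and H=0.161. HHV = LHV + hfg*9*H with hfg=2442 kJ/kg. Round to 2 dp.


HHV = LHV + hfg * 9 * H
Water addition = 2442 * 9 * 0.161 = 3538.458 kJ/kg
HHV = 47027 + 3538.458 = 50565.46 kJ/kg


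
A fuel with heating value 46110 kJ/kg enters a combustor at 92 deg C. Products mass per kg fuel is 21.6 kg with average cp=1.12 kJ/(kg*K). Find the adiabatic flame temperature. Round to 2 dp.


T_ad = T_in + Hc / (m_p * cp)
Denominator = 21.6 * 1.12 = 24.1920
Temperature rise = 46110 / 24.1920 = 1906.00 K
T_ad = 92 + 1906.00 = 1998.00 deg C


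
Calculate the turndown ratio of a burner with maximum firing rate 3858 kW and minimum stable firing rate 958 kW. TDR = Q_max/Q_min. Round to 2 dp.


TDR = Q_max / Q_min
TDR = 3858 / 958 = 4.03


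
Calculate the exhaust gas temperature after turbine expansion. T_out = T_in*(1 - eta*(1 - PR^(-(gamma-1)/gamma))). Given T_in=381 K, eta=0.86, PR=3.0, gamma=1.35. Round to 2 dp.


T_out = T_in * (1 - eta * (1 - PR^(-(gamma-1)/gamma)))
Exponent = -(1.35-1)/1.35 = -0.25925926
PR^exp = 3.0^(-0.25925926) = 0.75214556
Factor = 1 - 0.86*(1 - 0.75214556) = 0.78684518
T_out = 381 * 0.78684518 = 299.79 K


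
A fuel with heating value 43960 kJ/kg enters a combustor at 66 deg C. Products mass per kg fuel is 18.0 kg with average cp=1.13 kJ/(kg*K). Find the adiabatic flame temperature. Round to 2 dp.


T_ad = T_in + Hc / (m_p * cp)
Denominator = 18.0 * 1.13 = 20.3400
Temperature rise = 43960 / 20.3400 = 2161.26 K
T_ad = 66 + 2161.26 = 2227.26 deg C


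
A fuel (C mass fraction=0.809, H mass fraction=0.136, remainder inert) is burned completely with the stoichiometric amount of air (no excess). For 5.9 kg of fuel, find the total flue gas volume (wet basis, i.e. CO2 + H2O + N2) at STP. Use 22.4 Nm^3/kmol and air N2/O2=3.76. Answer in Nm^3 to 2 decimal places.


Per kg fuel: CO2 = (C/12 kmol)*22.4 = (0.809/12)*22.4 = 1.51013 Nm^3
Per kg fuel: H2O = (H/2 kmol)*22.4 = (0.136/2)*22.4 = 1.52320 Nm^3
O2 needed per kg fuel = C/12 + H/4 = 0.809/12 + 0.136/4 = 0.10141667 kmol
Per kg fuel: N2 = O2*3.76*22.4 = 0.10141667*3.76*22.4 = 8.54172 Nm^3
Total per kg = 1.51013 + 1.52320 + 8.54172 = 11.57505 Nm^3
Total = 11.57505 * 5.9 = 68.29 Nm^3
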